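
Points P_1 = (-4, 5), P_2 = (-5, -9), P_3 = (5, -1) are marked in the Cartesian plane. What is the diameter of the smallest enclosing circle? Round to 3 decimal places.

14.729

Side lengths²: P_1P_2² = 197, P_1P_3² = 117, P_2P_3² = 164.
Since P_1P_2² = 197 < 164 + 117 = 281, the triangle is acute, so the smallest enclosing circle is the circumcircle.
Circumcentre = (-25/11, -95/44), r² = 105001/1936.
Diameter = 2r = 2√(105001/1936) ≈ 14.729.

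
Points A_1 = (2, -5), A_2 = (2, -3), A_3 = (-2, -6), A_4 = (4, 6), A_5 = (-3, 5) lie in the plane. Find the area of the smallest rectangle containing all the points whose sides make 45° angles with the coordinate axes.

135

In coordinates u = x + y, v = x − y the rectangle is axis-aligned; the map (x,y)→(u,v) scales areas by 2.
u-values: -3, -1, -8, 10, 2; range = 10 − (-8) = 18.
v-values: 7, 5, 4, -2, -8; range = 7 − (-8) = 15.
Area = (18 × 15) / 2 = 135.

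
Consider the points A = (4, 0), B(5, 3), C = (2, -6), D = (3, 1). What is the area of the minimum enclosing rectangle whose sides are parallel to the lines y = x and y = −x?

36

In coordinates u = x + y, v = x − y the rectangle is axis-aligned; the map (x,y)→(u,v) scales areas by 2.
u-values: 4, 8, -4, 4; range = 8 − (-4) = 12.
v-values: 4, 2, 8, 2; range = 8 − 2 = 6.
Area = (12 × 6) / 2 = 36.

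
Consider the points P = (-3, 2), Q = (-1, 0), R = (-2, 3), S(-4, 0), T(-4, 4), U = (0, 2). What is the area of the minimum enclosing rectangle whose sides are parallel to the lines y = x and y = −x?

In coordinates u = x + y, v = x − y the rectangle is axis-aligned; the map (x,y)→(u,v) scales areas by 2.
u-values: -1, -1, 1, -4, 0, 2; range = 2 − (-4) = 6.
v-values: -5, -1, -5, -4, -8, -2; range = -1 − (-8) = 7.
Area = (6 × 7) / 2 = 21.

21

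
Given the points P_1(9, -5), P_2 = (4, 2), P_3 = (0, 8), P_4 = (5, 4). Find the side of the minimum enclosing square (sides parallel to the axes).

The bounding box has width 9 and height 13.
An axis-aligned square enclosing the set must have side ≥ max(width, height).
So the minimum side is max(9, 13) = 13.

13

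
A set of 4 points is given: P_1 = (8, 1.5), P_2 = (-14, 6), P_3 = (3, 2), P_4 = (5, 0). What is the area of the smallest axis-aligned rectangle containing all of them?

x ranges over [-14, 8], width 22.
y ranges over [0, 6], height 6.
Area = 22 × 6 = 132.

132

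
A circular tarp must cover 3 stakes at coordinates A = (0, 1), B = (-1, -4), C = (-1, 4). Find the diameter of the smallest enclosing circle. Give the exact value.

Side lengths²: AB² = 26, AC² = 10, BC² = 64.
Since BC² = 64 ≥ 26 + 10 = 36, the angle opposite BC is not acute, so the smallest enclosing circle has BC as diameter.
Centre = midpoint of BC = (-1, 0), r² = 64/4 = 16.
Diameter = 2r = 2√16 = 8.

8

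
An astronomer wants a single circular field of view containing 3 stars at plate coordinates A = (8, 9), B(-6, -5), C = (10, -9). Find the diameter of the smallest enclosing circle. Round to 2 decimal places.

Side lengths²: AB² = 392, AC² = 328, BC² = 272.
Since AB² = 392 < 328 + 272 = 600, the triangle is acute, so the smallest enclosing circle is the circumcircle.
Circumcentre = (3.6, -0.6), r² = 111.52.
Diameter = 2r = 2√(111.52) ≈ 21.12.

21.12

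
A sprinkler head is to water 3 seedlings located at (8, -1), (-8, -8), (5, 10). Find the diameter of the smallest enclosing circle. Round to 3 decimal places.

22.204

Call the three points A, B, C in the order given.
Side lengths²: AB² = 305, AC² = 130, BC² = 493.
Since BC² = 493 ≥ 305 + 130 = 435, the angle opposite BC is not acute, so the smallest enclosing circle has BC as diameter.
Centre = midpoint of BC = (-1.5, 1), r² = 493/4 = 123.25.
Diameter = 2r = 2√(123.25) ≈ 22.204.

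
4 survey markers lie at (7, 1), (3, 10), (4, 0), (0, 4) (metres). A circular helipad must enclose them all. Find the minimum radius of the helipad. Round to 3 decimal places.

5.048

A smallest enclosing disk is always determined by at most three of the input points on its boundary.
The minimum enclosing circle is determined by three boundary points: (7, 1), (3, 10), (4, 0).
Their circumcentre is (247/62, 313/62) with r² = 48985/1922.
The farthest remaining point (0, 4) is at distance² 32617/1922 ≤ 48985/1922.
r = √(48985/1922) ≈ 5.048.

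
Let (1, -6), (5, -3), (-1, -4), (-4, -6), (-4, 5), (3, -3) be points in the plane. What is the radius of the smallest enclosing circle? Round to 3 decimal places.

6.346

The minimum enclosing circle of a finite set is fixed by two of the points (as a diameter) or three (as a circumcircle).
The minimum enclosing circle is determined by three boundary points: (5, -3), (-4, -6), (-4, 5).
Their circumcentre is (-5/6, -0.5) with r² = 725/18.
The farthest remaining point (1, -6) is at distance² 605/18 ≤ 725/18.
r = √(725/18) ≈ 6.346.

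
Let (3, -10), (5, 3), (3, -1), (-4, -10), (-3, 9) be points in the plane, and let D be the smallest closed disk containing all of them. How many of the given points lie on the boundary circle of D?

3

A smallest enclosing disk is always determined by at most three of the input points on its boundary.
The minimum enclosing circle is determined by three boundary points: (3, -10), (-4, -10), (-3, 9).
Their circumcentre is (-0.5, -25/38) with r² = 71857/722.
The farthest remaining point (5, 3) is at distance² 31501/722 ≤ 71857/722.
The points at distance exactly r from the centre are (3, -10), (-4, -10), (-3, 9) — 3 points.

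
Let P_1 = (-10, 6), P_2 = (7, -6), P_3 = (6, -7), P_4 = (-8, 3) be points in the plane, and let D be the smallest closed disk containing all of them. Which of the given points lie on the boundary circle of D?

P_1, P_2

The farthest pair is P_1–P_2 with squared distance 433. The circle on this segment as diameter has centre (-1.5, 0) and r² = 433/4 = 108.25.
Check P_3: distance² to centre = 105.25 ≤ 108.25, so it lies inside.
All remaining points lie in this disk, and no smaller disk contains both endpoints, so this is the minimum enclosing circle.
The points at distance exactly r from the centre are P_1, P_2 — 2 points.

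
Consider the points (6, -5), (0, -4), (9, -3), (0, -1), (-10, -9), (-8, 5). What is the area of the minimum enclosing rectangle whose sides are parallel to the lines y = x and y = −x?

312.5

In coordinates u = x + y, v = x − y the rectangle is axis-aligned; the map (x,y)→(u,v) scales areas by 2.
u-values: 1, -4, 6, -1, -19, -3; range = 6 − (-19) = 25.
v-values: 11, 4, 12, 1, -1, -13; range = 12 − (-13) = 25.
Area = (25 × 25) / 2 = 312.5.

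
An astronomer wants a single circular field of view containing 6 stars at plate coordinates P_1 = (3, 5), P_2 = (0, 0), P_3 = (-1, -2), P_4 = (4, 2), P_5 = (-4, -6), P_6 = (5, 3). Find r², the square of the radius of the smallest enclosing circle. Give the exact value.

A smallest enclosing disk is always determined by at most three of the input points on its boundary.
The farthest pair is P_1–P_5 with squared distance 170. The circle on this segment as diameter has centre (-0.5, -0.5) and r² = 170/4 = 42.5.
Check P_2: distance² to centre = 0.5 ≤ 42.5, so it lies inside.
All remaining points lie in this disk, and no smaller disk contains both endpoints, so this is the minimum enclosing circle.

42.5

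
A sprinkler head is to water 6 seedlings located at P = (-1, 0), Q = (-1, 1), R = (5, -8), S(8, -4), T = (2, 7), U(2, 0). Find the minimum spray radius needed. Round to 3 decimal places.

7.649

The farthest pair is R–T with squared distance 234. The circle on this segment as diameter has centre (3.5, -0.5) and r² = 234/4 = 58.5.
Check P: distance² to centre = 20.5 ≤ 58.5, so it lies inside.
All remaining points lie in this disk, and no smaller disk contains both endpoints, so this is the minimum enclosing circle.
r = √(58.5) ≈ 7.649.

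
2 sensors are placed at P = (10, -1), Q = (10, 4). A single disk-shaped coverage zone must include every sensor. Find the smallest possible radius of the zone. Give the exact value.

2.5

The smallest circle enclosing two points has them as diameter endpoints.
Centre = midpoint = (10, 1.5); r² = |PQ|²/4 = 25/4 = 6.25.
r = √(6.25) = 2.5.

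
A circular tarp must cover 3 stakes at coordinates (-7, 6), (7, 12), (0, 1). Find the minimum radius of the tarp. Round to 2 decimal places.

7.63

Call the three points A, B, C in the order given.
Side lengths²: AB² = 232, AC² = 74, BC² = 170.
Since AB² = 232 < 170 + 74 = 244, the triangle is acute, so the smallest enclosing circle is the circumcircle.
Circumcentre = (9/56, 8.625), r² = 91205/1568.
r = √(91205/1568) ≈ 7.63.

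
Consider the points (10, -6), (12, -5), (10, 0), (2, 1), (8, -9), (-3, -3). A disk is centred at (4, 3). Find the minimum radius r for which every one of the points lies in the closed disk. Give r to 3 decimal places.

The required radius is the distance from (4, 3) to the farthest point.
Squared distances: 117, 128, 45, 8, 160, 85.
Maximum is 160, attained at (8, -9).
r = √160 ≈ 12.649.

12.649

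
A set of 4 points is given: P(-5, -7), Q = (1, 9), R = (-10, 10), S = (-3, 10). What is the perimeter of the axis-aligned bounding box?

Width = max x − min x = 1 − (-10) = 11.
Height = max y − min y = 10 − (-7) = 17.
Perimeter = 2(11 + 17) = 56.

56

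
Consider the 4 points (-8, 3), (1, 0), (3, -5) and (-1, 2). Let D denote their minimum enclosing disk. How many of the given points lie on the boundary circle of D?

2

The farthest pair is (-8, 3)–(3, -5) with squared distance 185. The circle on this segment as diameter has centre (-2.5, -1) and r² = 185/4 = 46.25.
Check (1, 0): distance² to centre = 13.25 ≤ 46.25, so it lies inside.
All remaining points lie in this disk, and no smaller disk contains both endpoints, so this is the minimum enclosing circle.
The points at distance exactly r from the centre are (-8, 3), (3, -5) — 2 points.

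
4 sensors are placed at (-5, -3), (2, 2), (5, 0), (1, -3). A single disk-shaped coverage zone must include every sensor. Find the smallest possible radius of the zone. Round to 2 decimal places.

The minimum enclosing circle of a finite set is fixed by two of the points (as a diameter) or three (as a circumcircle).
The farthest pair is (-5, -3)–(5, 0) with squared distance 109. The circle on this segment as diameter has centre (0, -1.5) and r² = 109/4 = 27.25.
Check (2, 2): distance² to centre = 16.25 ≤ 27.25, so it lies inside.
All remaining points lie in this disk, and no smaller disk contains both endpoints, so this is the minimum enclosing circle.
r = √(27.25) ≈ 5.22.

5.22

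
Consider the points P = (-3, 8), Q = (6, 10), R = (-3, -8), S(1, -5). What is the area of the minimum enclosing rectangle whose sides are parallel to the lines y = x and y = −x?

In coordinates u = x + y, v = x − y the rectangle is axis-aligned; the map (x,y)→(u,v) scales areas by 2.
u-values: 5, 16, -11, -4; range = 16 − (-11) = 27.
v-values: -11, -4, 5, 6; range = 6 − (-11) = 17.
Area = (27 × 17) / 2 = 229.5.

229.5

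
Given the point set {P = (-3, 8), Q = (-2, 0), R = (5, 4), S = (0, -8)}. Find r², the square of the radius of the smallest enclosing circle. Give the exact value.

The minimum enclosing circle of a finite set is fixed by two of the points (as a diameter) or three (as a circumcircle).
The farthest pair is P–S with squared distance 265. The circle on this segment as diameter has centre (-1.5, 0) and r² = 265/4 = 66.25.
Check Q: distance² to centre = 0.25 ≤ 66.25, so it lies inside.
All remaining points lie in this disk, and no smaller disk contains both endpoints, so this is the minimum enclosing circle.

66.25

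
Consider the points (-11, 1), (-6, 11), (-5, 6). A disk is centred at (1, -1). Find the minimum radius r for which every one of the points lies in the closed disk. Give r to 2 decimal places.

13.89

The required radius is the distance from (1, -1) to the farthest point.
Squared distances: 148, 193, 85.
Maximum is 193, attained at (-6, 11).
r = √193 ≈ 13.89.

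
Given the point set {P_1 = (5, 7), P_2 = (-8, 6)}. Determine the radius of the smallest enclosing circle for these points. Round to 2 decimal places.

The smallest circle enclosing two points has them as diameter endpoints.
Centre = midpoint = (-1.5, 6.5); r² = |P_1P_2|²/4 = 170/4 = 42.5.
r = √(42.5) ≈ 6.52.

6.52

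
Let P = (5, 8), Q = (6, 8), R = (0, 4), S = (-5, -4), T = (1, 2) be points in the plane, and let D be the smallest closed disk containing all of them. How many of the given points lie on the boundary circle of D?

The minimum enclosing circle of a finite set is fixed by two of the points (as a diameter) or three (as a circumcircle).
The farthest pair is Q–S with squared distance 265. The circle on this segment as diameter has centre (0.5, 2) and r² = 265/4 = 66.25.
Check P: distance² to centre = 56.25 ≤ 66.25, so it lies inside.
All remaining points lie in this disk, and no smaller disk contains both endpoints, so this is the minimum enclosing circle.
The points at distance exactly r from the centre are Q, S — 2 points.

2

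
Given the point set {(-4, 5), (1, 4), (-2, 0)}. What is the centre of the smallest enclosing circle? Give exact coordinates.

Call the three points A, B, C in the order given.
Side lengths²: AB² = 26, AC² = 29, BC² = 25.
Since AC² = 29 < 26 + 25 = 51, the triangle is acute, so the smallest enclosing circle is the circumcircle.
Circumcentre = (-83/46, 137/46), r² = 9425/1058.
Centre = (-83/46, 137/46).

(-83/46, 137/46)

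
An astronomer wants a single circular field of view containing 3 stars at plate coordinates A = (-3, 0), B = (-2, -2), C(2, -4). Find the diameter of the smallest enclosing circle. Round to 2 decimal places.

6.40

Side lengths²: AB² = 5, AC² = 41, BC² = 20.
Since AC² = 41 ≥ 20 + 5 = 25, the angle opposite AC is not acute, so the smallest enclosing circle has AC as diameter.
Centre = midpoint of AC = (-0.5, -2), r² = 41/4 = 10.25.
Diameter = 2r = 2√(10.25) ≈ 6.40.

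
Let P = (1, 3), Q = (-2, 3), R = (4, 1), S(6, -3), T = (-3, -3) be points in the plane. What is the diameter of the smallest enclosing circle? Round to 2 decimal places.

A smallest enclosing disk is always determined by at most three of the input points on its boundary.
The minimum enclosing circle is determined by three boundary points: Q, S, T.
Their circumcentre is (1.5, -2/3) with r² = 925/36.
The farthest remaining point P is at distance² 493/36 ≤ 925/36.
Diameter = 2r = 2√(925/36) ≈ 10.14.

10.14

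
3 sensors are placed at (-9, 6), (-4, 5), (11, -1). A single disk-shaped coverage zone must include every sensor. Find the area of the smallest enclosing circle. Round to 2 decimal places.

352.64

Call the three points A, B, C in the order given.
Side lengths²: AB² = 26, AC² = 449, BC² = 261.
Since AC² = 449 ≥ 261 + 26 = 287, the angle opposite AC is not acute, so the smallest enclosing circle has AC as diameter.
Centre = midpoint of AC = (1, 2.5), r² = 449/4 = 112.25.
Area = π·r² = π·112.25 ≈ 352.64.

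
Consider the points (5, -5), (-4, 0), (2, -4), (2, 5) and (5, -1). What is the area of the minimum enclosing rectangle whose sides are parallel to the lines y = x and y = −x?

77

In coordinates u = x + y, v = x − y the rectangle is axis-aligned; the map (x,y)→(u,v) scales areas by 2.
u-values: 0, -4, -2, 7, 4; range = 7 − (-4) = 11.
v-values: 10, -4, 6, -3, 6; range = 10 − (-4) = 14.
Area = (11 × 14) / 2 = 77.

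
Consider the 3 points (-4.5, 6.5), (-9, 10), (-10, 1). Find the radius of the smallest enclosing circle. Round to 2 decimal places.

4.56

Call the three points A, B, C in the order given.
Side lengths²: AB² = 32.5, AC² = 60.5, BC² = 82.
Since BC² = 82 < 60.5 + 32.5 = 93, the triangle is acute, so the smallest enclosing circle is the circumcircle.
Circumcentre = (-8.9375, 5.4375), r² = 20.8203125.
r = √(20.8203125) ≈ 4.56.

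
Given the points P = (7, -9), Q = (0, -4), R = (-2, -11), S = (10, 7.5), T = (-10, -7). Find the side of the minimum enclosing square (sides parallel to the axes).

20

The bounding box has width 20 and height 18.5.
An axis-aligned square enclosing the set must have side ≥ max(width, height).
So the minimum side is max(20, 18.5) = 20.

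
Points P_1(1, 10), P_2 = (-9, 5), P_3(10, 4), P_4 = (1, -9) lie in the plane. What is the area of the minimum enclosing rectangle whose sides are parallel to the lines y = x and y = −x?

In coordinates u = x + y, v = x − y the rectangle is axis-aligned; the map (x,y)→(u,v) scales areas by 2.
u-values: 11, -4, 14, -8; range = 14 − (-8) = 22.
v-values: -9, -14, 6, 10; range = 10 − (-14) = 24.
Area = (22 × 24) / 2 = 264.

264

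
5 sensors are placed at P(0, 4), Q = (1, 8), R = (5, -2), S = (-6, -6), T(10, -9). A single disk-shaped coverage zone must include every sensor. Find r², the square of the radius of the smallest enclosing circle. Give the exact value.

9805/98

A smallest enclosing disk is always determined by at most three of the input points on its boundary.
The minimum enclosing circle is determined by three boundary points: Q, S, T.
Their circumcentre is (43/14, -25/14) with r² = 9805/98.
The farthest remaining point P is at distance² 4205/98 ≤ 9805/98.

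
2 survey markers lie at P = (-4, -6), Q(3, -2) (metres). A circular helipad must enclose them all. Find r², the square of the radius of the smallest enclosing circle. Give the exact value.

16.25

The smallest circle enclosing two points has them as diameter endpoints.
Centre = midpoint = (-0.5, -4); r² = |PQ|²/4 = 65/4 = 16.25.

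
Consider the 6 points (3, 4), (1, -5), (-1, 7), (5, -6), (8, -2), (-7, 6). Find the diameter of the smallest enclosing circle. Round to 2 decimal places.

17.17

The minimum enclosing circle is determined by three boundary points: (5, -6), (8, -2), (-7, 6).
Their circumcentre is (-1/14, 13/14) with r² = 7225/98.
The farthest remaining point (-1, 7) is at distance² 3697/98 ≤ 7225/98.
Diameter = 2r = 2√(7225/98) ≈ 17.17.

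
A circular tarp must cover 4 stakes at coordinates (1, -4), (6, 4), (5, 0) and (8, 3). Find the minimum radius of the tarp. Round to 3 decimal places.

A smallest enclosing disk is always determined by at most three of the input points on its boundary.
The farthest pair is (1, -4)–(8, 3) with squared distance 98. The circle on this segment as diameter has centre (4.5, -0.5) and r² = 98/4 = 24.5.
Check (6, 4): distance² to centre = 22.5 ≤ 24.5, so it lies inside.
All remaining points lie in this disk, and no smaller disk contains both endpoints, so this is the minimum enclosing circle.
r = √(24.5) ≈ 4.950.

4.950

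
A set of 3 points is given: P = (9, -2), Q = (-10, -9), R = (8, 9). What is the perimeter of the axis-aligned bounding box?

Width = max x − min x = 9 − (-10) = 19.
Height = max y − min y = 9 − (-9) = 18.
Perimeter = 2(19 + 18) = 74.

74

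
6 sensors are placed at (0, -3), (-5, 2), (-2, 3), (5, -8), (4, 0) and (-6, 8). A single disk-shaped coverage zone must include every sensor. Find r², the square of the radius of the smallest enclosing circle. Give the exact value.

The farthest pair is (5, -8)–(-6, 8) with squared distance 377. The circle on this segment as diameter has centre (-0.5, 0) and r² = 377/4 = 94.25.
Check (0, -3): distance² to centre = 9.25 ≤ 94.25, so it lies inside.
All remaining points lie in this disk, and no smaller disk contains both endpoints, so this is the minimum enclosing circle.

94.25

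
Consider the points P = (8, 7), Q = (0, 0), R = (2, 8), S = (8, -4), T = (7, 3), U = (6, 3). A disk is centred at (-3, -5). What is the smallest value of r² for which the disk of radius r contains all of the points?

265

The required radius is the distance from (-3, -5) to the farthest point.
Squared distances: 265, 34, 194, 122, 164, 145.
Maximum is 265, attained at P.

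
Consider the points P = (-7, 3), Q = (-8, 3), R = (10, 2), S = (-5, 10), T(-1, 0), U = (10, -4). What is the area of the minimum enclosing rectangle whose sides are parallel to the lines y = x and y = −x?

246.5

In coordinates u = x + y, v = x − y the rectangle is axis-aligned; the map (x,y)→(u,v) scales areas by 2.
u-values: -4, -5, 12, 5, -1, 6; range = 12 − (-5) = 17.
v-values: -10, -11, 8, -15, -1, 14; range = 14 − (-15) = 29.
Area = (17 × 29) / 2 = 246.5.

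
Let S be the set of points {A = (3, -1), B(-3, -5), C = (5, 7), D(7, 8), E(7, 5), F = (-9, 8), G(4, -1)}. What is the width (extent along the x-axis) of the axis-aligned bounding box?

16

max x = 7, min x = -9, so width = 16.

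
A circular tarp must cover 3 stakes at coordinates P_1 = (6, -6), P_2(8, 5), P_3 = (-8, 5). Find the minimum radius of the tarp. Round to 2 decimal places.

9.05

Side lengths²: P_1P_2² = 125, P_1P_3² = 317, P_2P_3² = 256.
Since P_1P_3² = 317 < 256 + 125 = 381, the triangle is acute, so the smallest enclosing circle is the circumcircle.
Circumcentre = (0, 17/22), r² = 39625/484.
r = √(39625/484) ≈ 9.05.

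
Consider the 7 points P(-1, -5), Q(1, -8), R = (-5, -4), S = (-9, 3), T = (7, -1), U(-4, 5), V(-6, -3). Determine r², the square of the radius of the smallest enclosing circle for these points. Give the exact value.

By Welzl's lemma the MEC is supported by two points (diametrically opposite) or three points (on a circumcircle).
The minimum enclosing circle is determined by three boundary points: Q, S, T.
Their circumcentre is (-1.25, 0) with r² = 69.0625.
The farthest remaining point U is at distance² 32.5625 ≤ 69.0625.

69.0625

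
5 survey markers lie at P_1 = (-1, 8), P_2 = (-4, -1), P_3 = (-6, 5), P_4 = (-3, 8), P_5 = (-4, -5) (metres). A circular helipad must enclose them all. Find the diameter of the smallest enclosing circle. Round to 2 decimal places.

The farthest pair is P_1–P_5 with squared distance 178. The circle on this segment as diameter has centre (-2.5, 1.5) and r² = 178/4 = 44.5.
Check P_2: distance² to centre = 8.5 ≤ 44.5, so it lies inside.
All remaining points lie in this disk, and no smaller disk contains both endpoints, so this is the minimum enclosing circle.
Diameter = 2r = 2√(44.5) ≈ 13.34.

13.34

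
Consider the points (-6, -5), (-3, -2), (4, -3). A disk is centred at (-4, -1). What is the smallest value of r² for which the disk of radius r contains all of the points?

68

The required radius is the distance from (-4, -1) to the farthest point.
Squared distances: 20, 2, 68.
Maximum is 68, attained at (4, -3).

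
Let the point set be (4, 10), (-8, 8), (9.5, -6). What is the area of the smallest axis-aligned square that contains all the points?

The bounding box has width 17.5 and height 16.
An axis-aligned square enclosing the set must have side ≥ max(width, height).
So the minimum side is max(17.5, 16) = 17.5.
Area = 17.5² = 306.25.

306.25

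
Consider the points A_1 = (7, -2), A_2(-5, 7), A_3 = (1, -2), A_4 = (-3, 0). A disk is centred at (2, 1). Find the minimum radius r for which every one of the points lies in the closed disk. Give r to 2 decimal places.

9.22

The required radius is the distance from (2, 1) to the farthest point.
Squared distances: 34, 85, 10, 26.
Maximum is 85, attained at A_2.
r = √85 ≈ 9.22.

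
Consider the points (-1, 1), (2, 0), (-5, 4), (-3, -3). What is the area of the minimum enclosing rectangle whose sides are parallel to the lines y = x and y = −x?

44

In coordinates u = x + y, v = x − y the rectangle is axis-aligned; the map (x,y)→(u,v) scales areas by 2.
u-values: 0, 2, -1, -6; range = 2 − (-6) = 8.
v-values: -2, 2, -9, 0; range = 2 − (-9) = 11.
Area = (8 × 11) / 2 = 44.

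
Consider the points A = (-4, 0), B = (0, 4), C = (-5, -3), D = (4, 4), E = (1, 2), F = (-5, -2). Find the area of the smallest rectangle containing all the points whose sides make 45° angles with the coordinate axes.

In coordinates u = x + y, v = x − y the rectangle is axis-aligned; the map (x,y)→(u,v) scales areas by 2.
u-values: -4, 4, -8, 8, 3, -7; range = 8 − (-8) = 16.
v-values: -4, -4, -2, 0, -1, -3; range = 0 − (-4) = 4.
Area = (16 × 4) / 2 = 32.

32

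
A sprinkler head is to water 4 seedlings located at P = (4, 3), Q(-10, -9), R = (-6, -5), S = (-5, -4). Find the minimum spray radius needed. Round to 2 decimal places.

A smallest enclosing disk is always determined by at most three of the input points on its boundary.
The farthest pair is P–Q with squared distance 340. The circle on this segment as diameter has centre (-3, -3) and r² = 340/4 = 85.
Check R: distance² to centre = 13 ≤ 85, so it lies inside.
All remaining points lie in this disk, and no smaller disk contains both endpoints, so this is the minimum enclosing circle.
r = √85 ≈ 9.22.

9.22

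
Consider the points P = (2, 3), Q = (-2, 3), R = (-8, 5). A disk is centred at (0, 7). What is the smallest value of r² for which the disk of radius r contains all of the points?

The required radius is the distance from (0, 7) to the farthest point.
Squared distances: 20, 20, 68.
Maximum is 68, attained at R.

68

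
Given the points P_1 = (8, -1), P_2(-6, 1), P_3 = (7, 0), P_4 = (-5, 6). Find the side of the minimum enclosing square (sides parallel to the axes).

14

The bounding box has width 14 and height 7.
An axis-aligned square enclosing the set must have side ≥ max(width, height).
So the minimum side is max(14, 7) = 14.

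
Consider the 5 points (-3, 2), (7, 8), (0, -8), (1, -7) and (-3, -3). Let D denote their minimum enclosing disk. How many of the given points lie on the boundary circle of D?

By Welzl's lemma the MEC is supported by two points (diametrically opposite) or three points (on a circumcircle).
The farthest pair is (7, 8)–(0, -8) with squared distance 305. The circle on this segment as diameter has centre (3.5, 0) and r² = 305/4 = 76.25.
Check (-3, 2): distance² to centre = 46.25 ≤ 76.25, so it lies inside.
All remaining points lie in this disk, and no smaller disk contains both endpoints, so this is the minimum enclosing circle.
The points at distance exactly r from the centre are (7, 8), (0, -8) — 2 points.

2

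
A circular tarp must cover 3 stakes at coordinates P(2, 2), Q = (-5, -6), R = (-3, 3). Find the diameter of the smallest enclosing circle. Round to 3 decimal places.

Side lengths²: PQ² = 113, PR² = 26, QR² = 85.
Since PQ² = 113 ≥ 85 + 26 = 111, the angle opposite PQ is not acute, so the smallest enclosing circle has PQ as diameter.
Centre = midpoint of PQ = (-1.5, -2), r² = 113/4 = 28.25.
Diameter = 2r = 2√(28.25) ≈ 10.630.

10.630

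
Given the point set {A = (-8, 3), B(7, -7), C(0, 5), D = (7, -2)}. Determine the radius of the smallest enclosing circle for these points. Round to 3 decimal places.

9.014

A smallest enclosing disk is always determined by at most three of the input points on its boundary.
The farthest pair is A–B with squared distance 325. The circle on this segment as diameter has centre (-0.5, -2) and r² = 325/4 = 81.25.
Check C: distance² to centre = 49.25 ≤ 81.25, so it lies inside.
All remaining points lie in this disk, and no smaller disk contains both endpoints, so this is the minimum enclosing circle.
r = √(81.25) ≈ 9.014.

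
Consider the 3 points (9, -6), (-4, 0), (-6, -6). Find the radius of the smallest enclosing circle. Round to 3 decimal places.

Call the three points A, B, C in the order given.
Side lengths²: AB² = 205, AC² = 225, BC² = 40.
Since AC² = 225 < 205 + 40 = 245, the triangle is acute, so the smallest enclosing circle is the circumcircle.
Circumcentre = (1.5, -31/6), r² = 1025/18.
r = √(1025/18) ≈ 7.546.

7.546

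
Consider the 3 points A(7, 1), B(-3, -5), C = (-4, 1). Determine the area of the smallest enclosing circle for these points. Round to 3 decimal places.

Side lengths²: AB² = 136, AC² = 121, BC² = 37.
Since AB² = 136 < 121 + 37 = 158, the triangle is acute, so the smallest enclosing circle is the circumcircle.
Circumcentre = (1.5, -7/6), r² = 629/18.
Area = π·r² = π·629/18 ≈ 109.781.

109.781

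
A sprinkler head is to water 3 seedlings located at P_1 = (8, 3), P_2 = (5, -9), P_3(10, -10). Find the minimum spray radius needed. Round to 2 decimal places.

Side lengths²: P_1P_2² = 153, P_1P_3² = 173, P_2P_3² = 26.
Since P_1P_3² = 173 < 153 + 26 = 179, the triangle is acute, so the smallest enclosing circle is the circumcircle.
Circumcentre = (365/42, -149/42), r² = 38233/882.
r = √(38233/882) ≈ 6.58.

6.58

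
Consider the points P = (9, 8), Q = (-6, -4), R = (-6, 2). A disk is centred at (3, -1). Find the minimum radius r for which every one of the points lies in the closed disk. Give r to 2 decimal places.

The required radius is the distance from (3, -1) to the farthest point.
Squared distances: 117, 90, 90.
Maximum is 117, attained at P.
r = √117 ≈ 10.82.

10.82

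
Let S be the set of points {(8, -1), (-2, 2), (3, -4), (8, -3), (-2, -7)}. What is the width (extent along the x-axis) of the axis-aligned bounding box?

10

max x = 8, min x = -2, so width = 10.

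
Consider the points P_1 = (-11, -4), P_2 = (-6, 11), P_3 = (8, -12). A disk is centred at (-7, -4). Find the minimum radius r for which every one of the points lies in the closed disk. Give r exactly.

The required radius is the distance from (-7, -4) to the farthest point.
Squared distances: 16, 226, 289.
Maximum is 289, attained at P_3.
r = √289 = 17.

17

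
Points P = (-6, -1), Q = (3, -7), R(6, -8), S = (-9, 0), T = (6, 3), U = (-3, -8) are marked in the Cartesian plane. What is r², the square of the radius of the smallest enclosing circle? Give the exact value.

75.14

The minimum enclosing circle of a finite set is fixed by two of the points (as a diameter) or three (as a circumcircle).
The minimum enclosing circle is determined by three boundary points: R, S, T.
Their circumcentre is (-0.7, -2.5) with r² = 75.14.
The farthest remaining point U is at distance² 35.54 ≤ 75.14.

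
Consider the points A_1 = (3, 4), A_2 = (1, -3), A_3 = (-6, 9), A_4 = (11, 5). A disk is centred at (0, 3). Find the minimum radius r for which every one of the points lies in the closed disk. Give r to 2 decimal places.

11.18

The required radius is the distance from (0, 3) to the farthest point.
Squared distances: 10, 37, 72, 125.
Maximum is 125, attained at A_4.
r = √125 ≈ 11.18.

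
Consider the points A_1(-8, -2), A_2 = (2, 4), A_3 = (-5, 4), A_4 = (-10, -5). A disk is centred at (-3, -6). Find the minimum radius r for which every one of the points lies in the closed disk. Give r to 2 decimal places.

The required radius is the distance from (-3, -6) to the farthest point.
Squared distances: 41, 125, 104, 50.
Maximum is 125, attained at A_2.
r = √125 ≈ 11.18.

11.18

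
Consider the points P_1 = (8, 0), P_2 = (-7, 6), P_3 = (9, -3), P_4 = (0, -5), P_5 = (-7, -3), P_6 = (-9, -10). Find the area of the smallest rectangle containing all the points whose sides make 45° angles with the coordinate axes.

337.5

In coordinates u = x + y, v = x − y the rectangle is axis-aligned; the map (x,y)→(u,v) scales areas by 2.
u-values: 8, -1, 6, -5, -10, -19; range = 8 − (-19) = 27.
v-values: 8, -13, 12, 5, -4, 1; range = 12 − (-13) = 25.
Area = (27 × 25) / 2 = 337.5.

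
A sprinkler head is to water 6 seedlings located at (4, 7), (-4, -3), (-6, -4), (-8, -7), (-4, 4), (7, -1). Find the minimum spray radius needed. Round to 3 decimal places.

9.220

The minimum enclosing circle of a finite set is fixed by two of the points (as a diameter) or three (as a circumcircle).
The farthest pair is (4, 7)–(-8, -7) with squared distance 340. The circle on this segment as diameter has centre (-2, 0) and r² = 340/4 = 85.
Check (-4, -3): distance² to centre = 13 ≤ 85, so it lies inside.
All remaining points lie in this disk, and no smaller disk contains both endpoints, so this is the minimum enclosing circle.
r = √85 ≈ 9.220.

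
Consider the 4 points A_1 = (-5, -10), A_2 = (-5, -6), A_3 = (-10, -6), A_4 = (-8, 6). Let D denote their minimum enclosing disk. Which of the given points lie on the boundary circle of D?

A_1, A_4

The farthest pair is A_1–A_4 with squared distance 265. The circle on this segment as diameter has centre (-6.5, -2) and r² = 265/4 = 66.25.
Check A_2: distance² to centre = 18.25 ≤ 66.25, so it lies inside.
All remaining points lie in this disk, and no smaller disk contains both endpoints, so this is the minimum enclosing circle.
The points at distance exactly r from the centre are A_1, A_4 — 2 points.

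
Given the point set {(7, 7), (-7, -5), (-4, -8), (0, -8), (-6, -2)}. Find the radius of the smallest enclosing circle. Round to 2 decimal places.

9.33

By Welzl's lemma the MEC is supported by two points (diametrically opposite) or three points (on a circumcircle).
The minimum enclosing circle is determined by three boundary points: (7, 7), (-7, -5), (-4, -8).
Their circumcentre is (12/13, -1/13) with r² = 14705/169.
The farthest remaining point (0, -8) is at distance² 10753/169 ≤ 14705/169.
r = √(14705/169) ≈ 9.33.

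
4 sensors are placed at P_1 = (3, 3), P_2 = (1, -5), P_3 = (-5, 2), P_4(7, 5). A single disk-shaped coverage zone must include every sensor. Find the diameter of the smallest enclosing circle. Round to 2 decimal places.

13.04

By Welzl's lemma the MEC is supported by two points (diametrically opposite) or three points (on a circumcircle).
The minimum enclosing circle is determined by three boundary points: P_2, P_3, P_4.
Their circumcentre is (1.5, 1.5) with r² = 42.5.
The farthest remaining point P_1 is at distance² 4.5 ≤ 42.5.
Diameter = 2r = 2√(42.5) ≈ 13.04.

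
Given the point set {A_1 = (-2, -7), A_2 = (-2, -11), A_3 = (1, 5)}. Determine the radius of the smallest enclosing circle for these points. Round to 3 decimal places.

Side lengths²: A_1A_2² = 16, A_1A_3² = 153, A_2A_3² = 265.
Since A_2A_3² = 265 ≥ 153 + 16 = 169, the angle opposite A_2A_3 is not acute, so the smallest enclosing circle has A_2A_3 as diameter.
Centre = midpoint of A_2A_3 = (-0.5, -3), r² = 265/4 = 66.25.
r = √(66.25) ≈ 8.139.

8.139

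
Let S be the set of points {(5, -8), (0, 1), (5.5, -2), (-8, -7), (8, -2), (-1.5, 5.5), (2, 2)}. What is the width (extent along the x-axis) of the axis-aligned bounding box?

16

max x = 8, min x = -8, so width = 16.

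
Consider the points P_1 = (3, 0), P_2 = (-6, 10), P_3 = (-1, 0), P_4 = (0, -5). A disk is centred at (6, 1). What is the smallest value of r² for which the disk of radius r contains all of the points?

The required radius is the distance from (6, 1) to the farthest point.
Squared distances: 10, 225, 50, 72.
Maximum is 225, attained at P_2.

225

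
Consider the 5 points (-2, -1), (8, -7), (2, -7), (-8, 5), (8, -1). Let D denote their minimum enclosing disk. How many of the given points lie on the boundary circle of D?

The minimum enclosing circle of a finite set is fixed by two of the points (as a diameter) or three (as a circumcircle).
The farthest pair is (8, -7)–(-8, 5) with squared distance 400. The circle on this segment as diameter has centre (0, -1) and r² = 400/4 = 100.
Check (-2, -1): distance² to centre = 4 ≤ 100, so it lies inside.
All remaining points lie in this disk, and no smaller disk contains both endpoints, so this is the minimum enclosing circle.
The points at distance exactly r from the centre are (8, -7), (-8, 5) — 2 points.

2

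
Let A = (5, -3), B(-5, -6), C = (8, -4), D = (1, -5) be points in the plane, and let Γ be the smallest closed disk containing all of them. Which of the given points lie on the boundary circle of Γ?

B, C

The minimum enclosing circle of a finite set is fixed by two of the points (as a diameter) or three (as a circumcircle).
The farthest pair is B–C with squared distance 173. The circle on this segment as diameter has centre (1.5, -5) and r² = 173/4 = 43.25.
Check A: distance² to centre = 16.25 ≤ 43.25, so it lies inside.
All remaining points lie in this disk, and no smaller disk contains both endpoints, so this is the minimum enclosing circle.
The points at distance exactly r from the centre are B, C — 2 points.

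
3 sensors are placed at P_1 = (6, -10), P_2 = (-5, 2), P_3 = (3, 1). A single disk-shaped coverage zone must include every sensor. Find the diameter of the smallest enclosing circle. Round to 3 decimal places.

Side lengths²: P_1P_2² = 265, P_1P_3² = 130, P_2P_3² = 65.
Since P_1P_2² = 265 ≥ 130 + 65 = 195, the angle opposite P_1P_2 is not acute, so the smallest enclosing circle has P_1P_2 as diameter.
Centre = midpoint of P_1P_2 = (0.5, -4), r² = 265/4 = 66.25.
Diameter = 2r = 2√(66.25) ≈ 16.279.

16.279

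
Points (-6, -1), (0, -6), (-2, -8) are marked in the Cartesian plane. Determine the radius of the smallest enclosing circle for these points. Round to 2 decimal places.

4.05

Call the three points A, B, C in the order given.
Side lengths²: AB² = 61, AC² = 65, BC² = 8.
Since AC² = 65 < 61 + 8 = 69, the triangle is acute, so the smallest enclosing circle is the circumcircle.
Circumcentre = (-81/22, -95/22), r² = 3965/242.
r = √(3965/242) ≈ 4.05.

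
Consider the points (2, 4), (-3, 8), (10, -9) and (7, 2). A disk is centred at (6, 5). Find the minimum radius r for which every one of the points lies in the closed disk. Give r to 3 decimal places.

14.560

The required radius is the distance from (6, 5) to the farthest point.
Squared distances: 17, 90, 212, 10.
Maximum is 212, attained at (10, -9).
r = √212 ≈ 14.560.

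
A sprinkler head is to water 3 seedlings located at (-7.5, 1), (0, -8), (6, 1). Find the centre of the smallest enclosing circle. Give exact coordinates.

(-0.75, -1)

Call the three points A, B, C in the order given.
Side lengths²: AB² = 137.25, AC² = 182.25, BC² = 117.
Since AC² = 182.25 < 137.25 + 117 = 254.25, the triangle is acute, so the smallest enclosing circle is the circumcircle.
Circumcentre = (-0.75, -1), r² = 49.5625.
Centre = (-0.75, -1).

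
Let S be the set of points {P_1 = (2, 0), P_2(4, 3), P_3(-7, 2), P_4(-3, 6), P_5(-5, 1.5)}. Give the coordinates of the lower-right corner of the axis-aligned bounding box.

x-range [-7, 4], y-range [0, 6].
The lower-right corner is (4, 0).

(4, 0)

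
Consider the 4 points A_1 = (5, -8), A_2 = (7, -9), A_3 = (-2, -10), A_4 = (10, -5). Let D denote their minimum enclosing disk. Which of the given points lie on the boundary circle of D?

A_3, A_4

A smallest enclosing disk is always determined by at most three of the input points on its boundary.
The farthest pair is A_3–A_4 with squared distance 169. The circle on this segment as diameter has centre (4, -7.5) and r² = 169/4 = 42.25.
Check A_1: distance² to centre = 1.25 ≤ 42.25, so it lies inside.
All remaining points lie in this disk, and no smaller disk contains both endpoints, so this is the minimum enclosing circle.
The points at distance exactly r from the centre are A_3, A_4 — 2 points.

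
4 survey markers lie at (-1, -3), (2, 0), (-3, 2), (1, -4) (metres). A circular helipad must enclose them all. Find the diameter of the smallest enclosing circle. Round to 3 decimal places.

The minimum enclosing circle of a finite set is fixed by two of the points (as a diameter) or three (as a circumcircle).
The farthest pair is (-3, 2)–(1, -4) with squared distance 52. The circle on this segment as diameter has centre (-1, -1) and r² = 52/4 = 13.
Check (-1, -3): distance² to centre = 4 ≤ 13, so it lies inside.
All remaining points lie in this disk, and no smaller disk contains both endpoints, so this is the minimum enclosing circle.
Diameter = 2r = 2√13 ≈ 7.211.

7.211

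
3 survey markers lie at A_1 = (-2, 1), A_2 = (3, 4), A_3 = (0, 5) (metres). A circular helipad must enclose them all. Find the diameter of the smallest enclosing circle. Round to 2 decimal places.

Side lengths²: A_1A_2² = 34, A_1A_3² = 20, A_2A_3² = 10.
Since A_1A_2² = 34 ≥ 20 + 10 = 30, the angle opposite A_1A_2 is not acute, so the smallest enclosing circle has A_1A_2 as diameter.
Centre = midpoint of A_1A_2 = (0.5, 2.5), r² = 34/4 = 8.5.
Diameter = 2r = 2√(8.5) ≈ 5.83.

5.83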